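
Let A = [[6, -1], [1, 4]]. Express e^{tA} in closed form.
e^{tA} = [[(t + 1)*e^{5*t}, -t*e^{5*t}], [t*e^{5*t}, (1 - t)*e^{5*t}]]

A has Jordan form J = [[5, 1], [0, 5]] with A = PJP^{-1}, so e^{tA} = P e^{tJ} P^{-1}.

For a Jordan block J_k(λ), e^{tJ_k(λ)} = e^{λt} · (I + tN + t^2 N^2/2! + ... + t^{k-1} N^{k-1}/(k-1)!) where N is the nilpotent superdiagonal part.

Assembling the blocks and conjugating back gives the entries of e^{tA} as shown above.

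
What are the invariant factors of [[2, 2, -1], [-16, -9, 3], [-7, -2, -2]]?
The Jordan structure of A has elementary divisors (x + 3)^3. Arranging the block sizes at each eigenvalue in decreasing order and taking row products gives the invariant factors.

Invariant factors (smallest first, each dividing the next): (x + 3)^3.

Check: the last factor (x + 3)^3 is the minimal polynomial, and the product (x + 3)^3 is the characteristic polynomial.

(x + 3)^3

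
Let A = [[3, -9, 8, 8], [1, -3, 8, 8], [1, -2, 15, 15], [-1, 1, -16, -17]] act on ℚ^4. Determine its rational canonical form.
The invariant factors of A (the non-unit diagonal entries of the Smith normal form of xI - A over ℚ[x]) are (x^2 + x - 4)^2, each dividing the next. The characteristic polynomial is their product, (x^2 + x - 4)^2.

The rational canonical form is the block-diagonal matrix of companion matrices C(f_i):
R = [[0, 0, 0, -16], [1, 0, 0, 8], [0, 1, 0, 7], [0, 0, 1, -2]].

Note the characteristic polynomial does not split into linear factors over ℚ, so A has no Jordan form over ℚ; the rational canonical form exists over any field.

R = [[0, 0, 0, -16], [1, 0, 0, 8], [0, 1, 0, 7], [0, 0, 1, -2]]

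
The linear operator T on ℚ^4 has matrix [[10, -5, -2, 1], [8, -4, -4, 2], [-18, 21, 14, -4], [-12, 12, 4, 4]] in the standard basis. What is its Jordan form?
J = [[6, 1, 0, 0], [0, 6, 0, 0], [0, 0, 6, 1], [0, 0, 0, 6]]

The characteristic polynomial is det(xI - A) = (x - 6)^4, so the eigenvalues are 6 (algebraic multiplicity 4).

For λ = 6: rank(A - 6I) = 2, rank((A - 6I)^2) = 0. The eigenspace has dimension 4 - 2 = 2, so there are 2 Jordan blocks; the rank sequence gives block sizes [2, 2].

Assembling the blocks gives the Jordan form J above.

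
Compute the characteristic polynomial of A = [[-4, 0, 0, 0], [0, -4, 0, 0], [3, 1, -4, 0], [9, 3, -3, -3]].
χ_A(x) = (x + 3)(x + 4)^3

xI - A = [[x + 4, 0, 0, 0], [0, x + 4, 0, 0], [-3, -1, x + 4, 0], [-9, -3, 3, x + 3]].

Expanding det(xI - A) along the first row:
det(xI - A) = + (x + 4)·det([[x + 4, 0, 0], [-1, x + 4, 0], [-3, 3, x + 3]]) - (0)·det([[0, 0, 0], [-3, x + 4, 0], [-9, 3, x + 3]]) + (0)·det([[0, x + 4, 0], [-3, -1, 0], [-9, -3, x + 3]]) - (0)·det([[0, x + 4, 0], [-3, -1, x + 4], [-9, -3, 3]]).

Evaluating gives χ_A(x) = x^4 + 15x^3 + 84x^2 + 208x + 192 = (x + 3)(x + 4)^3.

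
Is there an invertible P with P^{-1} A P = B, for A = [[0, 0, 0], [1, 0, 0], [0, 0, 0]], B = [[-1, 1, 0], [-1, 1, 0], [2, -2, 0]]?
Yes.

Two matrices over a field are similar if and only if they have the same invariant factors.

Both A and B have characteristic polynomial x^3 and minimal polynomial x^2. Computing further, both have invariant factors x, x^2. Hence A and B are similar.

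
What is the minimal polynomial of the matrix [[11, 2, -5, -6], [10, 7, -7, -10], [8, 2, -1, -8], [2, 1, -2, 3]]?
The characteristic polynomial factors as (x - 5)^4. The minimal polynomial is ∏(x - λ)^{k_λ} where k_λ is the size of the largest Jordan block at λ.

For λ = 5: rank(A - 5I) = 2, and the largest Jordan block has size 3 (the smallest k with rank((A - 5I)^k) = rank((A - 5I)^(k+1))).

So m_A(x) = (x - 5)^3.

m_A(x) = (x - 5)^3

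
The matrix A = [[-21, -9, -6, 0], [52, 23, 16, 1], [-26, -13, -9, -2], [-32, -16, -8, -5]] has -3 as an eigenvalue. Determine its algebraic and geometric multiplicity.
algebraic multiplicity 4, geometric multiplicity 2

The characteristic polynomial is (x + 3)^4, so the factor x + 3 appears with exponent 4: the algebraic multiplicity is 4.

rank(A + 3I) = 2, so the eigenspace has dimension 4 - 2 = 2: the geometric multiplicity is 2.

Since 2 < 4, A is not diagonalizable.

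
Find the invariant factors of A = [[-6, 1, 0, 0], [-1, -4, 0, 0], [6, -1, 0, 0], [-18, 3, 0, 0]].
x, x(x + 5)^2

The Jordan structure of A has elementary divisors (x + 5)^2, x, x. Arranging the block sizes at each eigenvalue in decreasing order and taking row products gives the invariant factors.

Invariant factors (smallest first, each dividing the next): x, x(x + 5)^2.

Check: the last factor x(x + 5)^2 is the minimal polynomial, and the product x^2(x + 5)^2 is the characteristic polynomial.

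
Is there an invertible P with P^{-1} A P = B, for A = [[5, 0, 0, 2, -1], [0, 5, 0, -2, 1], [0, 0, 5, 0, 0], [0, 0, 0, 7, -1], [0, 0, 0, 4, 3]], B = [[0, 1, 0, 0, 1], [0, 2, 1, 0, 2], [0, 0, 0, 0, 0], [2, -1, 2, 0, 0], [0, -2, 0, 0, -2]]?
No.

trace(A) = 25 but trace(B) = 0. The trace is a similarity invariant, so A and B are not similar.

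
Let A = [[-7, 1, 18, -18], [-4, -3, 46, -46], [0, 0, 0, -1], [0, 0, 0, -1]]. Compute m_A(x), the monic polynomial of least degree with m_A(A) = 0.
The characteristic polynomial factors as x(x + 1)(x + 5)^2. The minimal polynomial is ∏(x - λ)^{k_λ} where k_λ is the size of the largest Jordan block at λ.

For λ = -5: rank(A + 5I) = 3, and the largest Jordan block has size 2 (the smallest k with rank((A + 5I)^k) = rank((A + 5I)^(k+1))).
For λ = -1: rank(A + I) = 3, and the largest Jordan block has size 1 (the smallest k with rank((A + I)^k) = rank((A + I)^(k+1))).
For λ = 0: rank(A) = 3, and the largest Jordan block has size 1 (the smallest k with rank(A^k) = rank(A^(k+1))).

So m_A(x) = x(x + 1)(x + 5)^2.

m_A(x) = x(x + 1)(x + 5)^2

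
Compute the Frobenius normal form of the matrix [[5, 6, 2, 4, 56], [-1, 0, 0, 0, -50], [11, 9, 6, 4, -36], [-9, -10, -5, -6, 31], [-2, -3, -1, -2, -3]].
R = [[4, 0, 0, 0, 0], [0, 0, 0, 0, 0], [0, 1, 0, 0, 36], [0, 0, 1, 0, 15], [0, 0, 0, 1, -2]]

The invariant factors of A (the non-unit diagonal entries of the Smith normal form of xI - A over ℚ[x]) are x - 4, x(x - 4)(x + 3)^2, each dividing the next. The characteristic polynomial is their product, x(x - 4)^2(x + 3)^2.

The rational canonical form is the block-diagonal matrix of companion matrices C(f_i):
R = [[4, 0, 0, 0, 0], [0, 0, 0, 0, 0], [0, 1, 0, 0, 36], [0, 0, 1, 0, 15], [0, 0, 0, 1, -2]].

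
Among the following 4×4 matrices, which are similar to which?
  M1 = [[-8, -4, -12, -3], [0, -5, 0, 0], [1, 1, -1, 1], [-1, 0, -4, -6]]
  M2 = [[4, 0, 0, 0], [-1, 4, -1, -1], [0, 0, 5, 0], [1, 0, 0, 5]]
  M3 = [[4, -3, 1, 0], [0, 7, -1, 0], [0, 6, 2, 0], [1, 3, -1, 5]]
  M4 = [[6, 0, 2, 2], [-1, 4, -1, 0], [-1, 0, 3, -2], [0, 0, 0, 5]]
Characteristic polynomials: χ_{M1} = (x + 5)^4, χ_{M2} = (x - 5)^2(x - 4)^2, χ_{M3} = (x - 5)^2(x - 4)^2, χ_{M4} = (x - 5)^2(x - 4)^2.

{M1}: invariant factors (x + 5)^2, (x + 5)^2.

{M2, M3, M4}: invariant factors (x - 5)(x - 4), (x - 5)(x - 4).

Matrices are similar if and only if their invariant-factor lists agree; the partition into similarity classes is {M1}, {M2, M3, M4}.

2 classes: {M1}, {M2, M3, M4}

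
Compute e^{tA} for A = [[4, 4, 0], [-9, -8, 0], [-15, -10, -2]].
e^{tA} = [[(6*t + 1)*e^{-2*t}, 4*t*e^{-2*t}, 0], [-9*t*e^{-2*t}, (1 - 6*t)*e^{-2*t}, 0], [-15*t*e^{-2*t}, -10*t*e^{-2*t}, e^{-2*t}]]

A has Jordan form J = [[-2, 1, 0], [0, -2, 0], [0, 0, -2]] with A = PJP^{-1}, so e^{tA} = P e^{tJ} P^{-1}.

For a Jordan block J_k(λ), e^{tJ_k(λ)} = e^{λt} · (I + tN + t^2 N^2/2! + ... + t^{k-1} N^{k-1}/(k-1)!) where N is the nilpotent superdiagonal part.

Assembling the blocks and conjugating back gives the entries of e^{tA} as shown above.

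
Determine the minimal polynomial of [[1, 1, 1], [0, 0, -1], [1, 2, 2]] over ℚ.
m_A(x) = (x - 1)^3

The characteristic polynomial factors as (x - 1)^3. The minimal polynomial is ∏(x - λ)^{k_λ} where k_λ is the size of the largest Jordan block at λ.

For λ = 1: rank(A - I) = 2, and the largest Jordan block has size 3 (the smallest k with rank((A - I)^k) = rank((A - I)^(k+1))).

So m_A(x) = (x - 1)^3.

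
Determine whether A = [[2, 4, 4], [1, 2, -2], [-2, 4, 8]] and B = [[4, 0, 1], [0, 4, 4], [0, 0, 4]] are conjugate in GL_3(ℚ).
Two matrices over a field are similar if and only if they have the same invariant factors.

Both A and B have characteristic polynomial (x - 4)^3 and minimal polynomial (x - 4)^2. Computing further, both have invariant factors x - 4, (x - 4)^2. Hence A and B are similar.

Yes.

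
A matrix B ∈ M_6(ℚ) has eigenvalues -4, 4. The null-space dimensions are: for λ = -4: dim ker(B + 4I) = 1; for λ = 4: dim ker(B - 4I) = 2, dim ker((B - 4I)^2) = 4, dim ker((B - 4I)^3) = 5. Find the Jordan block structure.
Jordan blocks: (-4, 1), (4, 3), (4, 2)

λ = -4: successive nullity increments [1] count blocks of size ≥ k; block sizes are [1].
λ = 4: successive nullity increments [2, 2, 1] count blocks of size ≥ k; block sizes are [3, 2].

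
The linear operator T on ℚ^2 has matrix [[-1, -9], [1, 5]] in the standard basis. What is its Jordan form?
The characteristic polynomial is det(xI - A) = (x - 2)^2, so the eigenvalues are 2 (algebraic multiplicity 2).

For λ = 2: rank(A - 2I) = 1, rank((A - 2I)^2) = 0. The eigenspace has dimension 2 - 1 = 1, so there is 1 Jordan block; the rank sequence gives block sizes [2].

Assembling the blocks gives the Jordan form J above.

J = [[2, 1], [0, 2]]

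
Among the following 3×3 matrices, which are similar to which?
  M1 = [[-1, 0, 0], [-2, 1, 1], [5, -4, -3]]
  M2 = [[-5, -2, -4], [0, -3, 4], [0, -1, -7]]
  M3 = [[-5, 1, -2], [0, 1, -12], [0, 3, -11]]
Characteristic polynomials: χ_{M1} = (x + 1)^3, χ_{M2} = (x + 5)^3, χ_{M3} = (x + 5)^3.

{M1}: invariant factors (x + 1)^3.

{M2, M3}: invariant factors x + 5, (x + 5)^2.

Matrices are similar if and only if their invariant-factor lists agree; the partition into similarity classes is {M1}, {M2, M3}.

2 classes: {M1}, {M2, M3}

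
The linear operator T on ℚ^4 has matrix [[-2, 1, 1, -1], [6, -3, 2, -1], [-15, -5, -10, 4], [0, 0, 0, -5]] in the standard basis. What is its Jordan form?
The characteristic polynomial is det(xI - A) = (x + 5)^4, so the eigenvalues are -5 (algebraic multiplicity 4).

For λ = -5: rank(A + 5I) = 2, rank((A + 5I)^2) = 0. The eigenspace has dimension 4 - 2 = 2, so there are 2 Jordan blocks; the rank sequence gives block sizes [2, 2].

Assembling the blocks gives the Jordan form J above.

J = [[-5, 1, 0, 0], [0, -5, 0, 0], [0, 0, -5, 1], [0, 0, 0, -5]]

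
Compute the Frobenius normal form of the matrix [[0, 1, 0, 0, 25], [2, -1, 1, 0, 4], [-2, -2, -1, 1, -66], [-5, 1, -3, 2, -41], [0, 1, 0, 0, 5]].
R = [[0, 0, 0, 0, 20], [1, 0, 0, 0, -4], [0, 1, 0, 0, -20], [0, 0, 1, 0, 4], [0, 0, 0, 1, 5]]

The invariant factors of A (the non-unit diagonal entries of the Smith normal form of xI - A over ℚ[x]) are (x - 5)(x^2 - 2)^2, each dividing the next. The characteristic polynomial is their product, (x - 5)(x^2 - 2)^2.

The rational canonical form is the block-diagonal matrix of companion matrices C(f_i):
R = [[0, 0, 0, 0, 20], [1, 0, 0, 0, -4], [0, 1, 0, 0, -20], [0, 0, 1, 0, 4], [0, 0, 0, 1, 5]].

Note the characteristic polynomial does not split into linear factors over ℚ, so A has no Jordan form over ℚ; the rational canonical form exists over any field.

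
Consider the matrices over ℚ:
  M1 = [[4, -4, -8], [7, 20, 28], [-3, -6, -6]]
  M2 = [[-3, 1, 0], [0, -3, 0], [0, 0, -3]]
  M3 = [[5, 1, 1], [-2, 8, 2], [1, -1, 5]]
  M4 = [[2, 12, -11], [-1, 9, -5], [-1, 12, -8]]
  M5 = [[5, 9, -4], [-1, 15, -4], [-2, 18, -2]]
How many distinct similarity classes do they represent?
3 classes: {M1, M3, M5}, {M2}, {M4}

Characteristic polynomials: χ_{M1} = (x - 6)^3, χ_{M2} = (x + 3)^3, χ_{M3} = (x - 6)^3, χ_{M4} = (x - 3)^2(x + 3), χ_{M5} = (x - 6)^3.

{M1, M3, M5}: invariant factors x - 6, (x - 6)^2.

{M2}: invariant factors x + 3, (x + 3)^2.

{M4}: invariant factors (x - 3)^2(x + 3).

Matrices are similar if and only if their invariant-factor lists agree; the partition into similarity classes is {M1, M3, M5}, {M2}, {M4}.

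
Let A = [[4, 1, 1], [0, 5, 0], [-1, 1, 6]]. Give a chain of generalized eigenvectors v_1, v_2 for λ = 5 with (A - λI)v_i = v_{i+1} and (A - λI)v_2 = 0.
We seek v_1 ∈ ker((A - 5I)^2) \ ker(A - 5I), then set v_{i+1} = (A - 5I) v_i.

One such chain is v_1 = [[0, 0, 1]]^T, v_2 = [[1, 0, 1]]^T. Check: (A - 5I) v_2 = [[0, 0, 0]]^T = 0.

v_1 = [[0, 0, 1]]^T, v_2 = [[1, 0, 1]]^T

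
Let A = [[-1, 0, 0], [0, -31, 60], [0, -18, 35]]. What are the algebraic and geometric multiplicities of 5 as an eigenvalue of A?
The characteristic polynomial is (x - 5)(x + 1)^2, so the factor x - 5 appears with exponent 1: the algebraic multiplicity is 1.

rank(A - 5I) = 2, so the eigenspace has dimension 3 - 2 = 1: the geometric multiplicity is 1.

algebraic multiplicity 1, geometric multiplicity 1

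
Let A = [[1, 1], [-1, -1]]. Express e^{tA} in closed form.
e^{tA} = [[t + 1, t], [-t, 1 - t]]

A has Jordan form J = [[0, 1], [0, 0]] with A = PJP^{-1}, so e^{tA} = P e^{tJ} P^{-1}.

For a Jordan block J_k(λ), e^{tJ_k(λ)} = e^{λt} · (I + tN + t^2 N^2/2! + ... + t^{k-1} N^{k-1}/(k-1)!) where N is the nilpotent superdiagonal part.

Assembling the blocks and conjugating back gives the entries of e^{tA} as shown above.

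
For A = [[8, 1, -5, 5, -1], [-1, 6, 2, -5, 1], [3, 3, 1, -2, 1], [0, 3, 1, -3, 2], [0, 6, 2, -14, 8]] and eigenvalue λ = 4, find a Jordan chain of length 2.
We seek v_1 ∈ ker((A - 4I)^2) \ ker(A - 4I), then set v_{i+1} = (A - 4I) v_i.

One such chain is v_1 = [[1, 0, 1, 0, 0]]^T, v_2 = [[-1, 1, 0, 1, 2]]^T. Check: (A - 4I) v_2 = [[0, 0, 0, 0, 0]]^T = 0.

v_1 = [[1, 0, 1, 0, 0]]^T, v_2 = [[-1, 1, 0, 1, 2]]^T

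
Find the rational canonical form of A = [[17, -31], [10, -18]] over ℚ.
R = [[0, -4], [1, -1]]

The invariant factors of A (the non-unit diagonal entries of the Smith normal form of xI - A over ℚ[x]) are x^2 + x + 4, each dividing the next. The characteristic polynomial is their product, x^2 + x + 4.

The rational canonical form is the block-diagonal matrix of companion matrices C(f_i):
R = [[0, -4], [1, -1]].

Note the characteristic polynomial does not split into linear factors over ℚ, so A has no Jordan form over ℚ; the rational canonical form exists over any field.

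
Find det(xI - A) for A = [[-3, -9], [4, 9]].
xI - A = [[x + 3, 9], [-4, x - 9]].

Expanding det(xI - A) along the first row:
det(xI - A) = + (x + 3)·det([[x - 9]]) - (9)·det([[-4]]).

Evaluating gives χ_A(x) = x^2 - 6x + 9 = (x - 3)^2.

χ_A(x) = (x - 3)^2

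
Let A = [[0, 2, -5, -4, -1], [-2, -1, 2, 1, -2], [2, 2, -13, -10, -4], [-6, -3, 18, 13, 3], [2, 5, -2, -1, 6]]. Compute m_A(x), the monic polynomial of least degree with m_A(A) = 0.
m_A(x) = (x - 4)(x - 1)^2(x + 2)

The characteristic polynomial factors as (x - 4)(x - 1)^3(x + 2). The minimal polynomial is ∏(x - λ)^{k_λ} where k_λ is the size of the largest Jordan block at λ.

For λ = -2: rank(A + 2I) = 4, and the largest Jordan block has size 1 (the smallest k with rank((A + 2I)^k) = rank((A + 2I)^(k+1))).
For λ = 1: rank(A - I) = 3, and the largest Jordan block has size 2 (the smallest k with rank((A - I)^k) = rank((A - I)^(k+1))).
For λ = 4: rank(A - 4I) = 4, and the largest Jordan block has size 1 (the smallest k with rank((A - 4I)^k) = rank((A - 4I)^(k+1))).

So m_A(x) = (x - 4)(x - 1)^2(x + 2).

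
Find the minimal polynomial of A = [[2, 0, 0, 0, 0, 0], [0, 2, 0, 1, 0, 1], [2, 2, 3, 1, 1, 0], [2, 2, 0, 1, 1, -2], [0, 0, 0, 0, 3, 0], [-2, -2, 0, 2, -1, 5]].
The characteristic polynomial factors as (x - 3)^4(x - 2)^2. The minimal polynomial is ∏(x - λ)^{k_λ} where k_λ is the size of the largest Jordan block at λ.

For λ = 2: rank(A - 2I) = 4, and the largest Jordan block has size 1 (the smallest k with rank((A - 2I)^k) = rank((A - 2I)^(k+1))).
For λ = 3: rank(A - 3I) = 4, and the largest Jordan block has size 3 (the smallest k with rank((A - 3I)^k) = rank((A - 3I)^(k+1))).

So m_A(x) = (x - 3)^3(x - 2).

m_A(x) = (x - 3)^3(x - 2)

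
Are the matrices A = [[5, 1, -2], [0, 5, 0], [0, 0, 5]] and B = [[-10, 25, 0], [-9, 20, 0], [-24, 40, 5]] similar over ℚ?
Yes.

Two matrices over a field are similar if and only if they have the same invariant factors.

Both A and B have characteristic polynomial (x - 5)^3 and minimal polynomial (x - 5)^2. Computing further, both have invariant factors x - 5, (x - 5)^2. Hence A and B are similar.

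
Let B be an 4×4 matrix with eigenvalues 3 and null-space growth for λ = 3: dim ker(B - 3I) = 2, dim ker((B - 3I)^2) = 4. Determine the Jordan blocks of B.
Jordan blocks: (3, 2), (3, 2)

λ = 3: successive nullity increments [2, 2] count blocks of size ≥ k; block sizes are [2, 2].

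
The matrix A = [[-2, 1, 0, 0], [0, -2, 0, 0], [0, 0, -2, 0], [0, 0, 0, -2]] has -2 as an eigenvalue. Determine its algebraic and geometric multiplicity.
algebraic multiplicity 4, geometric multiplicity 3

The characteristic polynomial is (x + 2)^4, so the factor x + 2 appears with exponent 4: the algebraic multiplicity is 4.

rank(A + 2I) = 1, so the eigenspace has dimension 4 - 1 = 3: the geometric multiplicity is 3.

Since 3 < 4, A is not diagonalizable.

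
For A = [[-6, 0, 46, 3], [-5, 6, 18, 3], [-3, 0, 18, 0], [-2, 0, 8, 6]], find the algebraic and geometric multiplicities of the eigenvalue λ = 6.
The characteristic polynomial is (x - 6)^4, so the factor x - 6 appears with exponent 4: the algebraic multiplicity is 4.

rank(A - 6I) = 2, so the eigenspace has dimension 4 - 2 = 2: the geometric multiplicity is 2.

Since 2 < 4, A is not diagonalizable.

algebraic multiplicity 4, geometric multiplicity 2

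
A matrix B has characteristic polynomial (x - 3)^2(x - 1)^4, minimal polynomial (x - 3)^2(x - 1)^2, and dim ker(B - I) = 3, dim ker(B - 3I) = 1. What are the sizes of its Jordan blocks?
λ = 1: algebraic multiplicity 4 (exponent in χ_B), largest block size 2 (exponent in m_B), 3 blocks (geometric multiplicity). These force block sizes [2, 1, 1].
λ = 3: algebraic multiplicity 2 (exponent in χ_B), largest block size 2 (exponent in m_B), 1 block (geometric multiplicity). This forces block sizes [2].

Jordan blocks: (1, 2), (1, 1), (1, 1), (3, 2)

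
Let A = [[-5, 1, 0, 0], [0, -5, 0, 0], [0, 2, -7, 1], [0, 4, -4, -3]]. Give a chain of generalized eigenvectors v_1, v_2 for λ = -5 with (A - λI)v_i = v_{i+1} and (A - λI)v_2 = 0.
v_1 = [[0, 1, 1, 0]]^T, v_2 = [[1, 0, 0, 0]]^T

We seek v_1 ∈ ker((A + 5I)^2) \ ker(A + 5I), then set v_{i+1} = (A + 5I) v_i.

One such chain is v_1 = [[0, 1, 1, 0]]^T, v_2 = [[1, 0, 0, 0]]^T. Check: (A + 5I) v_2 = [[0, 0, 0, 0]]^T = 0.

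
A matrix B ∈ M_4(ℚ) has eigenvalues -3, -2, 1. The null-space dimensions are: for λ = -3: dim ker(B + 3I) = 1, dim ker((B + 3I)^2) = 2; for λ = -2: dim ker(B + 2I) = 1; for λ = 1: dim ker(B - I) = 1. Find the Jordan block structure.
λ = -3: successive nullity increments [1, 1] count blocks of size ≥ k; block sizes are [2].
λ = -2: successive nullity increments [1] count blocks of size ≥ k; block sizes are [1].
λ = 1: successive nullity increments [1] count blocks of size ≥ k; block sizes are [1].

Jordan blocks: (-3, 2), (-2, 1), (1, 1)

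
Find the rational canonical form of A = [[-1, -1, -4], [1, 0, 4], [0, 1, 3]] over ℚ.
R = [[0, 0, 3], [1, 0, 6], [0, 1, 2]]

The invariant factors of A (the non-unit diagonal entries of the Smith normal form of xI - A over ℚ[x]) are (x + 1)(x^2 - 3x - 3), each dividing the next. The characteristic polynomial is their product, (x + 1)(x^2 - 3x - 3).

The rational canonical form is the block-diagonal matrix of companion matrices C(f_i):
R = [[0, 0, 3], [1, 0, 6], [0, 1, 2]].

Note the characteristic polynomial does not split into linear factors over ℚ, so A has no Jordan form over ℚ; the rational canonical form exists over any field.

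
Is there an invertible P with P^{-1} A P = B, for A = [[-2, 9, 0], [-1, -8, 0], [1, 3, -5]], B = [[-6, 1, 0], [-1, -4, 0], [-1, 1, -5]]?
Two matrices over a field are similar if and only if they have the same invariant factors.

Both A and B have characteristic polynomial (x + 5)^3 and minimal polynomial (x + 5)^2. Computing further, both have invariant factors x + 5, (x + 5)^2. Hence A and B are similar.

Yes.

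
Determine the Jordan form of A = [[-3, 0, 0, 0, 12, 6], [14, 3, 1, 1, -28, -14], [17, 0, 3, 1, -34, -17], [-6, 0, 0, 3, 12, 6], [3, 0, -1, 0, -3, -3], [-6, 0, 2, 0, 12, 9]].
J = [[-3, 0, 0, 0, 0, 0], [0, 3, 1, 0, 0, 0], [0, 0, 3, 1, 0, 0], [0, 0, 0, 3, 0, 0], [0, 0, 0, 0, 3, 0], [0, 0, 0, 0, 0, 3]]

The characteristic polynomial is det(xI - A) = (x - 3)^5(x + 3), so the eigenvalues are -3 (algebraic multiplicity 1), 3 (algebraic multiplicity 5).

For λ = -3: algebraic multiplicity 1 gives one 1×1 block.

For λ = 3: rank(A - 3I) = 3, rank((A - 3I)^2) = 2, rank((A - 3I)^3) = 1. The eigenspace has dimension 6 - 3 = 3, so there are 3 Jordan blocks; the rank sequence gives block sizes [3, 1, 1].

Assembling the blocks gives the Jordan form J above.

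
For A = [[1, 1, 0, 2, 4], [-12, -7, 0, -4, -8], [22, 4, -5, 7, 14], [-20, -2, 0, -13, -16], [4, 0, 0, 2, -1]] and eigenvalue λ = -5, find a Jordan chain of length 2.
v_1 = [[0, 0, -2, 5, -2]]^T, v_2 = [[2, -4, 7, -8, 2]]^T

We seek v_1 ∈ ker((A + 5I)^2) \ ker(A + 5I), then set v_{i+1} = (A + 5I) v_i.

One such chain is v_1 = [[0, 0, -2, 5, -2]]^T, v_2 = [[2, -4, 7, -8, 2]]^T. Check: (A + 5I) v_2 = [[0, 0, 0, 0, 0]]^T = 0.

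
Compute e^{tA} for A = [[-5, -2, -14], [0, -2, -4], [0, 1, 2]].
e^{tA} = [[e^{-5*t}, -2*t, -4*t - 2 + 2*e^{-5*t}], [0, 1 - 2*t, -4*t], [0, t, 2*t + 1]]

A has Jordan form J = [[-5, 0, 0], [0, 0, 1], [0, 0, 0]] with A = PJP^{-1}, so e^{tA} = P e^{tJ} P^{-1}.

For a Jordan block J_k(λ), e^{tJ_k(λ)} = e^{λt} · (I + tN + t^2 N^2/2! + ... + t^{k-1} N^{k-1}/(k-1)!) where N is the nilpotent superdiagonal part.

Assembling the blocks and conjugating back gives the entries of e^{tA} as shown above.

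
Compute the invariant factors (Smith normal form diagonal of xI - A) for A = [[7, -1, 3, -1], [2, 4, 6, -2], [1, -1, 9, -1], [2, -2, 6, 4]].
The Jordan structure of A has elementary divisors (x - 6)^2, (x - 6), (x - 6). Arranging the block sizes at each eigenvalue in decreasing order and taking row products gives the invariant factors.

Invariant factors (smallest first, each dividing the next): x - 6, x - 6, (x - 6)^2.

Check: the last factor (x - 6)^2 is the minimal polynomial, and the product (x - 6)^4 is the characteristic polynomial.

x - 6, x - 6, (x - 6)^2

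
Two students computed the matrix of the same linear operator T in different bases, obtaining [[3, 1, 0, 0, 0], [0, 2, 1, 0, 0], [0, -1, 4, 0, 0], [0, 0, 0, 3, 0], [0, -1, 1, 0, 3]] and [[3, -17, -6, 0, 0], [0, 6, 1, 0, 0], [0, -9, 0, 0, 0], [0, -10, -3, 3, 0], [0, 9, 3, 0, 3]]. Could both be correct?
Two matrices over a field are similar if and only if they have the same invariant factors.

Both A and B have characteristic polynomial (x - 3)^5 and minimal polynomial (x - 3)^3. Computing further, both have invariant factors x - 3, x - 3, (x - 3)^3. Hence A and B are similar.

Yes.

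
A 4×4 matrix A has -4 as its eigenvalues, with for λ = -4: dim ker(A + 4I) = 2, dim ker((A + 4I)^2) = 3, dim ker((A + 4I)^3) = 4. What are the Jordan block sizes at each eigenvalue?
Jordan blocks: (-4, 3), (-4, 1)

λ = -4: successive nullity increments [2, 1, 1] count blocks of size ≥ k; block sizes are [3, 1].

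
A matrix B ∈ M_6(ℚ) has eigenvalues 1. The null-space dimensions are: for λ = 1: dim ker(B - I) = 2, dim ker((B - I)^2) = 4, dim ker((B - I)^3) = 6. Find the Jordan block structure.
Jordan blocks: (1, 3), (1, 3)

λ = 1: successive nullity increments [2, 2, 2] count blocks of size ≥ k; block sizes are [3, 3].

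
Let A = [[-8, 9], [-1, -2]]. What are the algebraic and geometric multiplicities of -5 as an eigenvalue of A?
algebraic multiplicity 2, geometric multiplicity 1

The characteristic polynomial is (x + 5)^2, so the factor x + 5 appears with exponent 2: the algebraic multiplicity is 2.

rank(A + 5I) = 1, so the eigenspace has dimension 2 - 1 = 1: the geometric multiplicity is 1.

Since 1 < 2, A is not diagonalizable.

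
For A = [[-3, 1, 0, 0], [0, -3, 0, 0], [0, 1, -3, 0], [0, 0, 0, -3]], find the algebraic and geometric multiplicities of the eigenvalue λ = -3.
algebraic multiplicity 4, geometric multiplicity 3

The characteristic polynomial is (x + 3)^4, so the factor x + 3 appears with exponent 4: the algebraic multiplicity is 4.

rank(A + 3I) = 1, so the eigenspace has dimension 4 - 1 = 3: the geometric multiplicity is 3.

Since 3 < 4, A is not diagonalizable.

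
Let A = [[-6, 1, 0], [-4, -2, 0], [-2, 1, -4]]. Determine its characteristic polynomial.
χ_A(x) = (x + 4)^3

xI - A = [[x + 6, -1, 0], [4, x + 2, 0], [2, -1, x + 4]].

Expanding det(xI - A) along the first row:
det(xI - A) = + (x + 6)·det([[x + 2, 0], [-1, x + 4]]) - (-1)·det([[4, 0], [2, x + 4]]) + (0)·det([[4, x + 2], [2, -1]]).

Evaluating gives χ_A(x) = x^3 + 12x^2 + 48x + 64 = (x + 4)^3.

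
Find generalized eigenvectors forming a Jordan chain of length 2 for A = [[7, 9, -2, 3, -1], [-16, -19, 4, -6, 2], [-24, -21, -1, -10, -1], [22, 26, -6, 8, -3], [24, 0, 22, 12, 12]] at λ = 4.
We seek v_1 ∈ ker((A - 4I)^2) \ ker(A - 4I), then set v_{i+1} = (A - 4I) v_i.

One such chain is v_1 = [[0, 0, 1, 0, -3]]^T, v_2 = [[1, -2, -2, 3, -2]]^T. Check: (A - 4I) v_2 = [[0, 0, 0, 0, 0]]^T = 0.

v_1 = [[0, 0, 1, 0, -3]]^T, v_2 = [[1, -2, -2, 3, -2]]^T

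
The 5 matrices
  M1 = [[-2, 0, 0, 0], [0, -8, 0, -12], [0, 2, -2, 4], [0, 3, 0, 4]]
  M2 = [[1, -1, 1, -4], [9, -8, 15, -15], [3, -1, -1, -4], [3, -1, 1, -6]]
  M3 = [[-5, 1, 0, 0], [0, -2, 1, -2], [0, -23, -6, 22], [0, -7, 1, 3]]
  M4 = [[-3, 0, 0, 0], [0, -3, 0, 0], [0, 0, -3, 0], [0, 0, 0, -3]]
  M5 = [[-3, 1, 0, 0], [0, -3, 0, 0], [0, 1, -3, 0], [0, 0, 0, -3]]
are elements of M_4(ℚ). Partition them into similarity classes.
5 classes: {M1}, {M2}, {M3}, {M4}, {M5}

Characteristic polynomials: χ_{M1} = (x + 2)^4, χ_{M2} = (x + 2)^2(x + 5)^2, χ_{M3} = (x - 5)(x + 5)^3, χ_{M4} = (x + 3)^4, χ_{M5} = (x + 3)^4.

{M1}: invariant factors x + 2, x + 2, (x + 2)^2.

{M2}: invariant factors x + 2, (x + 2)(x + 5)^2.

{M3}: invariant factors (x - 5)(x + 5)^3.

{M4}: invariant factors x + 3, x + 3, x + 3, x + 3.

{M5}: invariant factors x + 3, x + 3, (x + 3)^2.

Matrices are similar if and only if their invariant-factor lists agree; the partition into similarity classes is {M1}, {M2}, {M3}, {M4}, {M5}.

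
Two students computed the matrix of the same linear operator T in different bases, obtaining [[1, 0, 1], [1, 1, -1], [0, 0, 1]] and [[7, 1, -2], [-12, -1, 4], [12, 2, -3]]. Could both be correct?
Both have characteristic polynomial (x - 1)^3, but the minimal polynomial of A is (x - 1)^3 while the minimal polynomial of B is (x - 1)^2. The minimal polynomial is a similarity invariant, so A and B are not similar.

No.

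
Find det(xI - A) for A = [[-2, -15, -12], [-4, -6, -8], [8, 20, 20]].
xI - A = [[x + 2, 15, 12], [4, x + 6, 8], [-8, -20, x - 20]].

Expanding det(xI - A) along the first row:
det(xI - A) = + (x + 2)·det([[x + 6, 8], [-20, x - 20]]) - (15)·det([[4, 8], [-8, x - 20]]) + (12)·det([[4, x + 6], [-8, -20]]).

Evaluating gives χ_A(x) = x^3 - 12x^2 + 48x - 64 = (x - 4)^3.

χ_A(x) = (x - 4)^3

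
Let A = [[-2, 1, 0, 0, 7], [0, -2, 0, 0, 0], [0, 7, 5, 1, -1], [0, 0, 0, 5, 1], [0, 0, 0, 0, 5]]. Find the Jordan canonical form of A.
J = [[-2, 1, 0, 0, 0], [0, -2, 0, 0, 0], [0, 0, 5, 1, 0], [0, 0, 0, 5, 1], [0, 0, 0, 0, 5]]

The characteristic polynomial is det(xI - A) = (x - 5)^3(x + 2)^2, so the eigenvalues are -2 (algebraic multiplicity 2), 5 (algebraic multiplicity 3).

For λ = -2: rank(A + 2I) = 4, rank((A + 2I)^2) = 3. The eigenspace has dimension 5 - 4 = 1, so there is 1 Jordan block; the rank sequence gives block sizes [2].

For λ = 5: rank(A - 5I) = 4, rank((A - 5I)^2) = 3, rank((A - 5I)^3) = 2. The eigenspace has dimension 5 - 4 = 1, so there is 1 Jordan block; the rank sequence gives block sizes [3].

Assembling the blocks gives the Jordan form J above.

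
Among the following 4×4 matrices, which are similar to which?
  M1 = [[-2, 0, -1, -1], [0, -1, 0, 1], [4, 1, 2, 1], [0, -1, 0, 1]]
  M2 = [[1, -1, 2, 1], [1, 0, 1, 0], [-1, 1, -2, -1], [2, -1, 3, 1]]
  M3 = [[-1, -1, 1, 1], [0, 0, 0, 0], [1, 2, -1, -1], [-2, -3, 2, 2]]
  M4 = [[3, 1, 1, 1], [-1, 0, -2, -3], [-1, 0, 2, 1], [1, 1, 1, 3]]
2 classes: {M1, M2, M3}, {M4}

Characteristic polynomials: χ_{M1} = x^4, χ_{M2} = x^4, χ_{M3} = x^4, χ_{M4} = (x - 2)^4.

{M1, M2, M3}: invariant factors x^2, x^2.

{M4}: invariant factors (x - 2)^2, (x - 2)^2.

Matrices are similar if and only if their invariant-factor lists agree; the partition into similarity classes is {M1, M2, M3}, {M4}.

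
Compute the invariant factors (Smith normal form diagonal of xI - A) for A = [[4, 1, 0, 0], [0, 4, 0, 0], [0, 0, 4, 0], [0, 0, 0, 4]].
x - 4, x - 4, (x - 4)^2

The Jordan structure of A has elementary divisors (x - 4)^2, (x - 4), (x - 4). Arranging the block sizes at each eigenvalue in decreasing order and taking row products gives the invariant factors.

Invariant factors (smallest first, each dividing the next): x - 4, x - 4, (x - 4)^2.

Check: the last factor (x - 4)^2 is the minimal polynomial, and the product (x - 4)^4 is the characteristic polynomial.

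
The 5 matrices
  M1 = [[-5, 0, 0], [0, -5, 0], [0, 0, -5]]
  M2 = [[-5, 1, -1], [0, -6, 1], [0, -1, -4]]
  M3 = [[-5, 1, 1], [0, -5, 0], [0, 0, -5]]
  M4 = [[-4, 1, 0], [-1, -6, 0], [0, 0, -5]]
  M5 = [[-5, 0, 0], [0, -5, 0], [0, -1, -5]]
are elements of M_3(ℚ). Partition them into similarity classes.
Characteristic polynomials: χ_{M1} = (x + 5)^3, χ_{M2} = (x + 5)^3, χ_{M3} = (x + 5)^3, χ_{M4} = (x + 5)^3, χ_{M5} = (x + 5)^3.

{M1}: invariant factors x + 5, x + 5, x + 5.

{M2, M3, M4, M5}: invariant factors x + 5, (x + 5)^2.

Matrices are similar if and only if their invariant-factor lists agree; the partition into similarity classes is {M1}, {M2, M3, M4, M5}.

2 classes: {M1}, {M2, M3, M4, M5}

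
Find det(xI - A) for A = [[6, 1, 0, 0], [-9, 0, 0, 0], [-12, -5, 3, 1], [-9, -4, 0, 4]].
xI - A = [[x - 6, -1, 0, 0], [9, x, 0, 0], [12, 5, x - 3, -1], [9, 4, 0, x - 4]].

Expanding det(xI - A) along the first row:
det(xI - A) = + (x - 6)·det([[x, 0, 0], [5, x - 3, -1], [4, 0, x - 4]]) - (-1)·det([[9, 0, 0], [12, x - 3, -1], [9, 0, x - 4]]) + (0)·det([[9, x, 0], [12, 5, -1], [9, 4, x - 4]]) - (0)·det([[9, x, 0], [12, 5, x - 3], [9, 4, 0]]).

Evaluating gives χ_A(x) = x^4 - 13x^3 + 63x^2 - 135x + 108 = (x - 4)(x - 3)^3.

χ_A(x) = (x - 4)(x - 3)^3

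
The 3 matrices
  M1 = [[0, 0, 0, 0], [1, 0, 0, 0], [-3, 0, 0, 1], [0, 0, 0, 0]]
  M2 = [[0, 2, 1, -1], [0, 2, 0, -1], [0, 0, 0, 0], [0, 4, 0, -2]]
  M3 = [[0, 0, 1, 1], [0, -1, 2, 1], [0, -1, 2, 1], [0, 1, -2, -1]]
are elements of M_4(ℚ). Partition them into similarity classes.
Characteristic polynomials: χ_{M1} = x^4, χ_{M2} = x^4, χ_{M3} = x^4.

{M1, M2, M3}: invariant factors x^2, x^2.

Matrices are similar if and only if their invariant-factor lists agree; the partition into similarity classes is {M1, M2, M3}.

1 class: {M1, M2, M3}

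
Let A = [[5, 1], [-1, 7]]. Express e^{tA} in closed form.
e^{tA} = [[(1 - t)*e^{6*t}, t*e^{6*t}], [-t*e^{6*t}, (t + 1)*e^{6*t}]]

A has Jordan form J = [[6, 1], [0, 6]] with A = PJP^{-1}, so e^{tA} = P e^{tJ} P^{-1}.

For a Jordan block J_k(λ), e^{tJ_k(λ)} = e^{λt} · (I + tN + t^2 N^2/2! + ... + t^{k-1} N^{k-1}/(k-1)!) where N is the nilpotent superdiagonal part.

Assembling the blocks and conjugating back gives the entries of e^{tA} as shown above.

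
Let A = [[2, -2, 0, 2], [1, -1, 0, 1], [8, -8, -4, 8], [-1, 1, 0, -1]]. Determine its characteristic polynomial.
χ_A(x) = x^3(x + 4)

xI - A = [[x - 2, 2, 0, -2], [-1, x + 1, 0, -1], [-8, 8, x + 4, -8], [1, -1, 0, x + 1]].

Expanding det(xI - A) along the first row:
det(xI - A) = + (x - 2)·det([[x + 1, 0, -1], [8, x + 4, -8], [-1, 0, x + 1]]) - (2)·det([[-1, 0, -1], [-8, x + 4, -8], [1, 0, x + 1]]) + (0)·det([[-1, x + 1, -1], [-8, 8, -8], [1, -1, x + 1]]) - (-2)·det([[-1, x + 1, 0], [-8, 8, x + 4], [1, -1, 0]]).

Evaluating gives χ_A(x) = x^4 + 4x^3 = x^3(x + 4).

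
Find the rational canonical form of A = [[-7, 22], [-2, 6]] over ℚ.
The invariant factors of A (the non-unit diagonal entries of the Smith normal form of xI - A over ℚ[x]) are x^2 + x + 2, each dividing the next. The characteristic polynomial is their product, x^2 + x + 2.

The rational canonical form is the block-diagonal matrix of companion matrices C(f_i):
R = [[0, -2], [1, -1]].

Note the characteristic polynomial does not split into linear factors over ℚ, so A has no Jordan form over ℚ; the rational canonical form exists over any field.

R = [[0, -2], [1, -1]]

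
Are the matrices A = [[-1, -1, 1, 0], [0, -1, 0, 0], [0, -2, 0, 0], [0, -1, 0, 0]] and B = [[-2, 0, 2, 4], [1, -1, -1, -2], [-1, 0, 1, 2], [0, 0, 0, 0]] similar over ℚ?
Yes.

Two matrices over a field are similar if and only if they have the same invariant factors.

Both A and B have characteristic polynomial x^2(x + 1)^2 and minimal polynomial x(x + 1)^2. Computing further, both have invariant factors x, x(x + 1)^2. Hence A and B are similar.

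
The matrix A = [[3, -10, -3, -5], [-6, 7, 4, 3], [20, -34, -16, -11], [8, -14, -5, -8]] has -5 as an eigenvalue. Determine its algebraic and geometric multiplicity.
The characteristic polynomial is (x + 3)^3(x + 5), so the factor x + 5 appears with exponent 1: the algebraic multiplicity is 1.

rank(A + 5I) = 3, so the eigenspace has dimension 4 - 3 = 1: the geometric multiplicity is 1.

algebraic multiplicity 1, geometric multiplicity 1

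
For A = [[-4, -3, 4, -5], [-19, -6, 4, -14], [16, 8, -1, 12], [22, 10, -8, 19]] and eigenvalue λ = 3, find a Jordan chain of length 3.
v_1 = [[3, 1, -1, -5]]^T, v_2 = [[-3, 0, 0, 4]]^T, v_3 = [[1, 1, 0, -2]]^T

We seek v_1 ∈ ker((A - 3I)^3) \ ker((A - 3I)^2), then set v_{i+1} = (A - 3I) v_i.

One such chain is v_1 = [[3, 1, -1, -5]]^T, v_2 = [[-3, 0, 0, 4]]^T, v_3 = [[1, 1, 0, -2]]^T. Check: (A - 3I) v_3 = [[0, 0, 0, 0]]^T = 0.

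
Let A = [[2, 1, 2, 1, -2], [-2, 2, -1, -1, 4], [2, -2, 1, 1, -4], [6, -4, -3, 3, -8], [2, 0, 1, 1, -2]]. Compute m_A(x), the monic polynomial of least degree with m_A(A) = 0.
m_A(x) = x^2(x - 2)^2

The characteristic polynomial factors as x^2(x - 2)^3. The minimal polynomial is ∏(x - λ)^{k_λ} where k_λ is the size of the largest Jordan block at λ.

For λ = 0: rank(A) = 4, and the largest Jordan block has size 2 (the smallest k with rank(A^k) = rank(A^(k+1))).
For λ = 2: rank(A - 2I) = 3, and the largest Jordan block has size 2 (the smallest k with rank((A - 2I)^k) = rank((A - 2I)^(k+1))).

So m_A(x) = x^2(x - 2)^2.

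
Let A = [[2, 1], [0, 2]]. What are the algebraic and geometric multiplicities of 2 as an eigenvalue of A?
algebraic multiplicity 2, geometric multiplicity 1

The characteristic polynomial is (x - 2)^2, so the factor x - 2 appears with exponent 2: the algebraic multiplicity is 2.

rank(A - 2I) = 1, so the eigenspace has dimension 2 - 1 = 1: the geometric multiplicity is 1.

Since 1 < 2, A is not diagonalizable.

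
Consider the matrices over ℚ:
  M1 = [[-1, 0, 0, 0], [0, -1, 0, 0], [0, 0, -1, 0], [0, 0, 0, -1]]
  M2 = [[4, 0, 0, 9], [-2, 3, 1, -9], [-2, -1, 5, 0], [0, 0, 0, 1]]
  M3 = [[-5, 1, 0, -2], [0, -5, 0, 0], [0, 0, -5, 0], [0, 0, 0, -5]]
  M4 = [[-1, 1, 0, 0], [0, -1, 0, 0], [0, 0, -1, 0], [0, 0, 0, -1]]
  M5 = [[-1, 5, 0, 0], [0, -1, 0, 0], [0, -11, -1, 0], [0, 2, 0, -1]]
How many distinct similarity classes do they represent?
Characteristic polynomials: χ_{M1} = (x + 1)^4, χ_{M2} = (x - 4)^3(x - 1), χ_{M3} = (x + 5)^4, χ_{M4} = (x + 1)^4, χ_{M5} = (x + 1)^4.

{M1}: invariant factors x + 1, x + 1, x + 1, x + 1.

{M2}: invariant factors x - 4, (x - 4)^2(x - 1).

{M3}: invariant factors x + 5, x + 5, (x + 5)^2.

{M4, M5}: invariant factors x + 1, x + 1, (x + 1)^2.

Matrices are similar if and only if their invariant-factor lists agree; the partition into similarity classes is {M1}, {M2}, {M3}, {M4, M5}.

4 classes: {M1}, {M2}, {M3}, {M4, M5}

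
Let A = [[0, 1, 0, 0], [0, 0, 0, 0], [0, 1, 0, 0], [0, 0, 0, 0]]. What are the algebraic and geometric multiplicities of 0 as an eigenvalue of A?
algebraic multiplicity 4, geometric multiplicity 3

The characteristic polynomial is x^4, so the factor x appears with exponent 4: the algebraic multiplicity is 4.

rank(A) = 1, so the eigenspace has dimension 4 - 1 = 3: the geometric multiplicity is 3.

Since 3 < 4, A is not diagonalizable.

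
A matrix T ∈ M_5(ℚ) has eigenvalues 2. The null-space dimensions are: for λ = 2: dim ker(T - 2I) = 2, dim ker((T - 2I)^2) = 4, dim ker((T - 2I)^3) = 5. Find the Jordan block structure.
Jordan blocks: (2, 3), (2, 2)

λ = 2: successive nullity increments [2, 2, 1] count blocks of size ≥ k; block sizes are [3, 2].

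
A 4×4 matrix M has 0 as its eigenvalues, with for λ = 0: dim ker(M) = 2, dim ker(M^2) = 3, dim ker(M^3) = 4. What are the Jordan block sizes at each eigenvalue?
λ = 0: successive nullity increments [2, 1, 1] count blocks of size ≥ k; block sizes are [3, 1].

Jordan blocks: (0, 3), (0, 1)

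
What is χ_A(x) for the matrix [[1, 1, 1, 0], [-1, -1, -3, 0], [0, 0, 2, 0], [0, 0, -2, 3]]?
χ_A(x) = x^2(x - 3)(x - 2)

xI - A = [[x - 1, -1, -1, 0], [1, x + 1, 3, 0], [0, 0, x - 2, 0], [0, 0, 2, x - 3]].

Expanding det(xI - A) along the first row:
det(xI - A) = + (x - 1)·det([[x + 1, 3, 0], [0, x - 2, 0], [0, 2, x - 3]]) - (-1)·det([[1, 3, 0], [0, x - 2, 0], [0, 2, x - 3]]) + (-1)·det([[1, x + 1, 0], [0, 0, 0], [0, 0, x - 3]]) - (0)·det([[1, x + 1, 3], [0, 0, x - 2], [0, 0, 2]]).

Evaluating gives χ_A(x) = x^4 - 5x^3 + 6x^2 = x^2(x - 3)(x - 2).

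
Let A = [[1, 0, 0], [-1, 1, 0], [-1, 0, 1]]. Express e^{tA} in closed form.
e^{tA} = [[e^{t}, 0, 0], [-t*e^{t}, e^{t}, 0], [-t*e^{t}, 0, e^{t}]]

A has Jordan form J = [[1, 1, 0], [0, 1, 0], [0, 0, 1]] with A = PJP^{-1}, so e^{tA} = P e^{tJ} P^{-1}.

For a Jordan block J_k(λ), e^{tJ_k(λ)} = e^{λt} · (I + tN + t^2 N^2/2! + ... + t^{k-1} N^{k-1}/(k-1)!) where N is the nilpotent superdiagonal part.

Assembling the blocks and conjugating back gives the entries of e^{tA} as shown above.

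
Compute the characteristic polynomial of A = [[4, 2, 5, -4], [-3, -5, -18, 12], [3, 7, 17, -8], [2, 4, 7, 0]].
χ_A(x) = (x - 4)^4

xI - A = [[x - 4, -2, -5, 4], [3, x + 5, 18, -12], [-3, -7, x - 17, 8], [-2, -4, -7, x]].

Expanding det(xI - A) along the first row:
det(xI - A) = + (x - 4)·det([[x + 5, 18, -12], [-7, x - 17, 8], [-4, -7, x]]) - (-2)·det([[3, 18, -12], [-3, x - 17, 8], [-2, -7, x]]) + (-5)·det([[3, x + 5, -12], [-3, -7, 8], [-2, -4, x]]) - (4)·det([[3, x + 5, 18], [-3, -7, x - 17], [-2, -4, -7]]).

Evaluating gives χ_A(x) = x^4 - 16x^3 + 96x^2 - 256x + 256 = (x - 4)^4.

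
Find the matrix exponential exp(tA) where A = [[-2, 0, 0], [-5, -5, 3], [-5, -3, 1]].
A has Jordan form J = [[-2, 1, 0], [0, -2, 0], [0, 0, -2]] with A = PJP^{-1}, so e^{tA} = P e^{tJ} P^{-1}.

For a Jordan block J_k(λ), e^{tJ_k(λ)} = e^{λt} · (I + tN + t^2 N^2/2! + ... + t^{k-1} N^{k-1}/(k-1)!) where N is the nilpotent superdiagonal part.

Assembling the blocks and conjugating back gives the entries of e^{tA} as shown above.

e^{tA} = [[e^{-2*t}, 0, 0], [-5*t*e^{-2*t}, (1 - 3*t)*e^{-2*t}, 3*t*e^{-2*t}], [-5*t*e^{-2*t}, -3*t*e^{-2*t}, (3*t + 1)*e^{-2*t}]]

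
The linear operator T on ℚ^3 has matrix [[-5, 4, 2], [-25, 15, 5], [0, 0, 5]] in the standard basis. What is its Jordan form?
The characteristic polynomial is det(xI - A) = (x - 5)^3, so the eigenvalues are 5 (algebraic multiplicity 3).

For λ = 5: rank(A - 5I) = 1, rank((A - 5I)^2) = 0. The eigenspace has dimension 3 - 1 = 2, so there are 2 Jordan blocks; the rank sequence gives block sizes [2, 1].

Assembling the blocks gives the Jordan form J above.

J = [[5, 1, 0], [0, 5, 0], [0, 0, 5]]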